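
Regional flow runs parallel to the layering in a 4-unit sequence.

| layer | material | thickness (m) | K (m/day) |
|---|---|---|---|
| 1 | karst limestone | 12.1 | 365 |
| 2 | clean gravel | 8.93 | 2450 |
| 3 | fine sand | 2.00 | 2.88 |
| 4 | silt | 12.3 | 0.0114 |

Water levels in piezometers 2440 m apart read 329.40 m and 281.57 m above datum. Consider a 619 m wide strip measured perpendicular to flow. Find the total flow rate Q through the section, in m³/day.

Flow is parallel to layering, so each bed carries its own Darcy discharge and the transmissivities add.
Σ(K_i·b_i) = 365×12.1 + 2450×8.93 + 2.88×2.00 + 0.0114×12.3 = 26301 m²/day.
Hydraulic gradient i = (329.40 − 281.57) / 2440 = 47.83 / 2440 = 0.01960.
Q = Σ(K_i·b_i) · W · i = 26301 × 619 × 0.01960 = 3.191e+05 m³/day.

319000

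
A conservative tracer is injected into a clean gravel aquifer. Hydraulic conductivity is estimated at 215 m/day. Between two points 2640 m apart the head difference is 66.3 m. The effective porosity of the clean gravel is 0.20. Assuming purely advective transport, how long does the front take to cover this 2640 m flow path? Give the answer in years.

0.268

Hydraulic gradient i = Δh / L = 66.3 / 2640 = 0.02511.
Darcy flux q = K · i = 215.0 × 0.02511 = 5.399 m/day.
Seepage velocity v = q / n_e = 5.399 / 0.20 = 27.00 m/day.
Travel time t = L / v = 2640 / 27.00 = 97.79 days = 0.2677 years.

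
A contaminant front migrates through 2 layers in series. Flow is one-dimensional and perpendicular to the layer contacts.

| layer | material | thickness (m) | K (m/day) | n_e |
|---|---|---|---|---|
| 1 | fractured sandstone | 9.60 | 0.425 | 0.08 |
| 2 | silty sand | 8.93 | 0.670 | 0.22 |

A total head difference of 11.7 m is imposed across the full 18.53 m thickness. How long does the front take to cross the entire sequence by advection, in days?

8.39

With flow normal to the layers, continuity requires the same specific discharge q through every layer.
Σ(b_i/K_i) = 9.60/0.425 + 8.93/0.670 = 35.92 d.
q = Δh / Σ(b_i/K_i) = 11.7 / 35.92 = 0.3258 m/day.
In each layer the seepage velocity is v_i = q/n_i, so the layer transit time is t_i = b_i·n_i / q:
  layer 1 (fractured sandstone): t_1 = 9.60 × 0.08 / 0.3258 = 2.358 d
  layer 2 (silty sand): t_2 = 8.93 × 0.22 / 0.3258 = 6.031 d
Total t = Σ t_i = 8.389 days.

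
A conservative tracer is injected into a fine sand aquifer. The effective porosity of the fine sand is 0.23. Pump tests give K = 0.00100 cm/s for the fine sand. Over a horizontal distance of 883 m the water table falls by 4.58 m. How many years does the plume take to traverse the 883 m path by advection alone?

Convert K: 0.00100 cm/s × 864 = 0.8640 m/day.
Hydraulic gradient i = Δh / L = 4.58 / 883 = 0.005187.
Darcy flux q = K · i = 0.8640 × 0.005187 = 0.004481 m/day.
Seepage velocity v = q / n_e = 0.004481 / 0.23 = 0.01948 m/day.
Travel time t = L / v = 883 / 0.01948 = 45318 days = 124.1 years.

124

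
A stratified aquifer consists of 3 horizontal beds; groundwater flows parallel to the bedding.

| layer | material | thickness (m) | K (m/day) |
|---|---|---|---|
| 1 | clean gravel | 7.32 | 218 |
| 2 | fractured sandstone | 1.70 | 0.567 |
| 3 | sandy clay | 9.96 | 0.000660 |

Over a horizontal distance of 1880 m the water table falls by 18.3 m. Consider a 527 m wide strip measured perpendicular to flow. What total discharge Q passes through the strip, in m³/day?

8190

Flow is parallel to layering, so each bed carries its own Darcy discharge and the transmissivities add.
Σ(K_i·b_i) = 218×7.32 + 0.567×1.70 + 0.000660×9.96 = 1597 m²/day.
Hydraulic gradient i = Δh / L = 18.3 / 1880 = 0.009734.
Q = Σ(K_i·b_i) · W · i = 1597 × 527 × 0.009734 = 8191 m³/day.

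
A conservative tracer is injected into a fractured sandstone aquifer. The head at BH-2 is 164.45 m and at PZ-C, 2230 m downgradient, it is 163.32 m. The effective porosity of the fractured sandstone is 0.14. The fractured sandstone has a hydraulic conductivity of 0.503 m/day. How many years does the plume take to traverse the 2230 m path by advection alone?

3350

Hydraulic gradient i = (164.45 − 163.32) / 2230 = 1.13 / 2230 = 0.0005067.
Darcy flux q = K · i = 0.5030 × 0.0005067 = 0.0002549 m/day.
Seepage velocity v = q / n_e = 0.0002549 / 0.14 = 0.001821 m/day.
Travel time t = L / v = 2230 / 0.001821 = 1.225e+06 days = 3354 years.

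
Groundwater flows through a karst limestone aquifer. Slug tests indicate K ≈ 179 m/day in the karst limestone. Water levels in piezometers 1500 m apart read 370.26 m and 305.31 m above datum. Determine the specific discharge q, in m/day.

Hydraulic gradient i = (370.26 − 305.31) / 1500 = 64.95 / 1500 = 0.04330.
Specific discharge q = K · i = 179.0 × 0.04330 = 7.751 m/day.

7.75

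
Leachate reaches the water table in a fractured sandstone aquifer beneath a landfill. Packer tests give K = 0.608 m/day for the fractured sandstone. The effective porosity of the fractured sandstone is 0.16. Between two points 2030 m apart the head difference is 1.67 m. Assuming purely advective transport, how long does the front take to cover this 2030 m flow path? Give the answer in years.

Hydraulic gradient i = Δh / L = 1.67 / 2030 = 0.0008227.
Darcy flux q = K · i = 0.6080 × 0.0008227 = 0.0005002 m/day.
Seepage velocity v = q / n_e = 0.0005002 / 0.16 = 0.003126 m/day.
Travel time t = L / v = 2030 / 0.003126 = 6.494e+05 days = 1778 years.

1780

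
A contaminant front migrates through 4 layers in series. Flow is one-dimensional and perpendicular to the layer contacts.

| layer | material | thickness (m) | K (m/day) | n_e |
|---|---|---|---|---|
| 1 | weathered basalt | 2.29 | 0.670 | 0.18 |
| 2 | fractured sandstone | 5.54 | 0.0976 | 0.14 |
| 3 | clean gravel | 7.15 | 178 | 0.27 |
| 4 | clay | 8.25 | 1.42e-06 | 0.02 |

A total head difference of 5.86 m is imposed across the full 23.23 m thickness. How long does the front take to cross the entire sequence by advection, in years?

With flow normal to the layers, continuity requires the same specific discharge q through every layer.
Σ(b_i/K_i) = 2.29/0.670 + 5.54/0.0976 + 7.15/178 + 8.25/1.42e-06 = 5.810e+06 d.
q = Δh / Σ(b_i/K_i) = 5.86 / 5.810e+06 = 1.009e-06 m/day.
In each layer the seepage velocity is v_i = q/n_i, so the layer transit time is t_i = b_i·n_i / q:
  layer 1 (weathered basalt): t_1 = 2.29 × 0.18 / 1.009e-06 = 4.087e+05 d
  layer 2 (fractured sandstone): t_2 = 5.54 × 0.14 / 1.009e-06 = 7.690e+05 d
  layer 3 (clean gravel): t_3 = 7.15 × 0.27 / 1.009e-06 = 1.914e+06 d
  layer 4 (clay): t_4 = 8.25 × 0.02 / 1.009e-06 = 1.636e+05 d
Total t = Σ t_i = 3.255e+06 days = 8912 years.

8910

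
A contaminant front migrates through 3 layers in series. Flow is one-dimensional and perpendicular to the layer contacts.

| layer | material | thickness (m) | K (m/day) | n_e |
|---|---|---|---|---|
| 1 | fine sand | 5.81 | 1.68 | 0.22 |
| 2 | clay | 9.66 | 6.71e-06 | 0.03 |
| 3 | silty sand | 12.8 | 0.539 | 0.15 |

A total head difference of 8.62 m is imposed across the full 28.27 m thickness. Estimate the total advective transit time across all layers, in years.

With flow normal to the layers, continuity requires the same specific discharge q through every layer.
Σ(b_i/K_i) = 5.81/1.68 + 9.66/6.71e-06 + 12.8/0.539 = 1.440e+06 d.
q = Δh / Σ(b_i/K_i) = 8.62 / 1.440e+06 = 5.987e-06 m/day.
In each layer the seepage velocity is v_i = q/n_i, so the layer transit time is t_i = b_i·n_i / q:
  layer 1 (fine sand): t_1 = 5.81 × 0.22 / 5.987e-06 = 2.135e+05 d
  layer 2 (clay): t_2 = 9.66 × 0.03 / 5.987e-06 = 48401 d
  layer 3 (silty sand): t_3 = 12.8 × 0.15 / 5.987e-06 = 3.207e+05 d
Total t = Σ t_i = 5.825e+05 days = 1595 years.

1590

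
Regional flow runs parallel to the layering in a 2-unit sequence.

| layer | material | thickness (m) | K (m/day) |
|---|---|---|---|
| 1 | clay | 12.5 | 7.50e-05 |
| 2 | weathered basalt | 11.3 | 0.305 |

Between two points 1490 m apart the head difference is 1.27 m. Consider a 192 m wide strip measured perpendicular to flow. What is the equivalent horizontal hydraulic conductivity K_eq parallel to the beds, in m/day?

0.145

Flow is parallel to layering, so each bed carries its own Darcy discharge and the transmissivities add.
Σ(K_i·b_i) = 7.50e-05×12.5 + 0.305×11.3 = 3.447 m²/day.
Total thickness b = 23.80 m, so K_eq = Σ(K_i·b_i)/b = 0.1449 m/day.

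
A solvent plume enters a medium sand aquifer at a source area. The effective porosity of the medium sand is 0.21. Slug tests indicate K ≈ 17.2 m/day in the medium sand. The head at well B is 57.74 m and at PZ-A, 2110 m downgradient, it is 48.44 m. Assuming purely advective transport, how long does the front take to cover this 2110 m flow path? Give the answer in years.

Hydraulic gradient i = (57.74 − 48.44) / 2110 = 9.3 / 2110 = 0.004408.
Darcy flux q = K · i = 17.20 × 0.004408 = 0.07581 m/day.
Seepage velocity v = q / n_e = 0.07581 / 0.21 = 0.3610 m/day.
Travel time t = L / v = 2110 / 0.3610 = 5845 days = 16.00 years.

16.0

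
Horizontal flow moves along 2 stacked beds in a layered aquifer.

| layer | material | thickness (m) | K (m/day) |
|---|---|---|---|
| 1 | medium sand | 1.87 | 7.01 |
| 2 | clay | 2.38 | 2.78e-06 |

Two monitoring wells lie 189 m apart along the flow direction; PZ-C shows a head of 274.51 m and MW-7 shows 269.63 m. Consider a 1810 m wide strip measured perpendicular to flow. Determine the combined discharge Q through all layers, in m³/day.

613

Flow is parallel to layering, so each bed carries its own Darcy discharge and the transmissivities add.
Σ(K_i·b_i) = 7.01×1.87 + 2.78e-06×2.38 = 13.11 m²/day.
Hydraulic gradient i = (274.51 − 269.63) / 189 = 4.88 / 189 = 0.02582.
Q = Σ(K_i·b_i) · W · i = 13.11 × 1810 × 0.02582 = 612.6 m³/day.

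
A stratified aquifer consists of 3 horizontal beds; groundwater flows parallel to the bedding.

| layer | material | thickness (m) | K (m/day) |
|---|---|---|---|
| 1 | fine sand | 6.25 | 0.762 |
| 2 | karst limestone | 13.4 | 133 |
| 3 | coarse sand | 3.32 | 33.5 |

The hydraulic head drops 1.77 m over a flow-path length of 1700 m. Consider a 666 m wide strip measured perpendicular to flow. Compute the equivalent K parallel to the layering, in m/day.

82.6

Flow is parallel to layering, so each bed carries its own Darcy discharge and the transmissivities add.
Σ(K_i·b_i) = 0.762×6.25 + 133×13.4 + 33.5×3.32 = 1898 m²/day.
Total thickness b = 22.97 m, so K_eq = Σ(K_i·b_i)/b = 82.64 m/day.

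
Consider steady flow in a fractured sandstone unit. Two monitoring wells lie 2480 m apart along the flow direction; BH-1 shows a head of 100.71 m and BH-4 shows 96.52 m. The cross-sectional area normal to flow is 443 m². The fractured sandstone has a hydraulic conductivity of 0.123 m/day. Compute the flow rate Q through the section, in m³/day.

0.0921

Hydraulic gradient i = (100.71 − 96.52) / 2480 = 4.19 / 2480 = 0.001690.
Darcy's law: Q = K · A · i = 0.1230 × 443.0 × 0.001690 = 0.09206 m³/day.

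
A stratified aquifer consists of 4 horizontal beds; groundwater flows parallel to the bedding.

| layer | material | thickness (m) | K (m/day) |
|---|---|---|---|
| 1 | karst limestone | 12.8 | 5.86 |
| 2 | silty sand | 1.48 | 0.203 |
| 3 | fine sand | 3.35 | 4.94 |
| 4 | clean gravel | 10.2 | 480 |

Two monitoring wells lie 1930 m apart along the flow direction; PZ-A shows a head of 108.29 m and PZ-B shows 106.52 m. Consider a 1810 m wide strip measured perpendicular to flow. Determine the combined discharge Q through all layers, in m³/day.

8280

Flow is parallel to layering, so each bed carries its own Darcy discharge and the transmissivities add.
Σ(K_i·b_i) = 5.86×12.8 + 0.203×1.48 + 4.94×3.35 + 480×10.2 = 4988 m²/day.
Hydraulic gradient i = (108.29 − 106.52) / 1930 = 1.77 / 1930 = 0.0009171.
Q = Σ(K_i·b_i) · W · i = 4988 × 1810 × 0.0009171 = 8280 m³/day.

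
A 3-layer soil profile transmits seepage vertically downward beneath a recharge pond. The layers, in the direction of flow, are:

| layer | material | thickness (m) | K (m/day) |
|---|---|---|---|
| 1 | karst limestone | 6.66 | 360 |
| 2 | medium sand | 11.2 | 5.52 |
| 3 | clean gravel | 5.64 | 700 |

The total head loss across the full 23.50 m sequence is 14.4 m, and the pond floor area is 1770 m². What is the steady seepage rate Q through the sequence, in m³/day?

Flow is perpendicular to layering, so the layers act in series and the equivalent K is the thickness-weighted harmonic mean.
Total thickness L = 6.66 + 11.2 + 5.64 = 23.50 m.
Σ(b_i/K_i) = 6.66/360 + 11.2/5.52 + 5.64/700 = 2.056 d.
K_eq = L / Σ(b_i/K_i) = 23.50 / 2.056 = 11.43 m/day.
Q = K_eq · A · (Δh/L) = 11.43 × 1770 × (14.4/23.50) = 12400 m³/day.

12400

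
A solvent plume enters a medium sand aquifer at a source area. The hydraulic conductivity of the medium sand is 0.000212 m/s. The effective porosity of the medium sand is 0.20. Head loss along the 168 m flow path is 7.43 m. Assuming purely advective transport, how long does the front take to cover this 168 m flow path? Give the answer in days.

Convert K: 0.000212 m/s × 86400 = 18.32 m/day.
Hydraulic gradient i = Δh / L = 7.43 / 168 = 0.04423.
Darcy flux q = K · i = 18.32 × 0.04423 = 0.8101 m/day.
Seepage velocity v = q / n_e = 0.8101 / 0.20 = 4.050 m/day.
Travel time t = L / v = 168 / 4.050 = 41.48 days.

41.5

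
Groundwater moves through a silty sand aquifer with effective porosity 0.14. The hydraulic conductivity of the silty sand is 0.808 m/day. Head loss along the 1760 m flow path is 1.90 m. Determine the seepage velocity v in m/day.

0.00623

Hydraulic gradient i = Δh / L = 1.90 / 1760 = 0.001080.
Darcy flux q = K · i = 0.8080 × 0.001080 = 0.0008723 m/day.
Seepage velocity v = q / n_e = 0.0008723 / 0.14 = 0.006231 m/day.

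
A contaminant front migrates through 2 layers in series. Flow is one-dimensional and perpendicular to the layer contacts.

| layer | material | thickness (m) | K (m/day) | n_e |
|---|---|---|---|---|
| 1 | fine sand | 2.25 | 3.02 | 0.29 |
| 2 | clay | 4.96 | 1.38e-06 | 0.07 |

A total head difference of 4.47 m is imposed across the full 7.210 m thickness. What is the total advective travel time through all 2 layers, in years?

2200

With flow normal to the layers, continuity requires the same specific discharge q through every layer.
Σ(b_i/K_i) = 2.25/3.02 + 4.96/1.38e-06 = 3.594e+06 d.
q = Δh / Σ(b_i/K_i) = 4.47 / 3.594e+06 = 1.244e-06 m/day.
In each layer the seepage velocity is v_i = q/n_i, so the layer transit time is t_i = b_i·n_i / q:
  layer 1 (fine sand): t_1 = 2.25 × 0.29 / 1.244e-06 = 5.247e+05 d
  layer 2 (clay): t_2 = 4.96 × 0.07 / 1.244e-06 = 2.792e+05 d
Total t = Σ t_i = 8.038e+05 days = 2201 years.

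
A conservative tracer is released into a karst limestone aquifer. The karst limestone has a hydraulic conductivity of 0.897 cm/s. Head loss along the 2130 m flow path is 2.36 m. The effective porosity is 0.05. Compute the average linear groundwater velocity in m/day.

Convert K: 0.897 cm/s × 864 = 775.0 m/day.
Hydraulic gradient i = Δh / L = 2.36 / 2130 = 0.001108.
Darcy flux q = K · i = 775.0 × 0.001108 = 0.8587 m/day.
Seepage velocity v = q / n_e = 0.8587 / 0.05 = 17.17 m/day.

17.2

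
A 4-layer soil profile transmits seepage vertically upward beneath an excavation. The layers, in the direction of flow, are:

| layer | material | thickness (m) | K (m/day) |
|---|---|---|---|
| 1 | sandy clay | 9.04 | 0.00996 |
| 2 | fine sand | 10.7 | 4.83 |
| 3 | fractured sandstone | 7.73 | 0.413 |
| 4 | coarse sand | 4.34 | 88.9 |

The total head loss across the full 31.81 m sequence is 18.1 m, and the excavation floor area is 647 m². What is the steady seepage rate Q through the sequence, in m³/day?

Flow is perpendicular to layering, so the layers act in series and the equivalent K is the thickness-weighted harmonic mean.
Total thickness L = 9.04 + 10.7 + 7.73 + 4.34 = 31.81 m.
Σ(b_i/K_i) = 9.04/0.00996 + 10.7/4.83 + 7.73/0.413 + 4.34/88.9 = 928.6 d.
K_eq = L / Σ(b_i/K_i) = 31.81 / 928.6 = 0.03426 m/day.
Q = K_eq · A · (Δh/L) = 0.03426 × 647 × (18.1/31.81) = 12.61 m³/day.

12.6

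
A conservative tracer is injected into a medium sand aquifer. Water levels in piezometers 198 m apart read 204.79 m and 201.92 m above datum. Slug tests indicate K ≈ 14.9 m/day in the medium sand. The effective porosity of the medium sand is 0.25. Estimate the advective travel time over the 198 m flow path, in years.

Hydraulic gradient i = (204.79 − 201.92) / 198 = 2.87 / 198 = 0.01449.
Darcy flux q = K · i = 14.90 × 0.01449 = 0.2160 m/day.
Seepage velocity v = q / n_e = 0.2160 / 0.25 = 0.8639 m/day.
Travel time t = L / v = 198 / 0.8639 = 229.2 days = 0.6275 years.

0.627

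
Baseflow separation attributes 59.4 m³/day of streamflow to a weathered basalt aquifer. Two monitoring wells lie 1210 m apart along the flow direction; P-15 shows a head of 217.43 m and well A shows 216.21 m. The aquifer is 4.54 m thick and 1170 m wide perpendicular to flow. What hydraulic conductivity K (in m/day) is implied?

Cross-sectional area A = 1170 × 4.54 = 5312 m².
Hydraulic gradient i = (217.43 − 216.21) / 1210 = 1.22 / 1210 = 0.001008.
From Q = K·A·i, K = Q / (A·i) = 59.4 / (5312 × 0.001008) = 11.09 m/day.

11.1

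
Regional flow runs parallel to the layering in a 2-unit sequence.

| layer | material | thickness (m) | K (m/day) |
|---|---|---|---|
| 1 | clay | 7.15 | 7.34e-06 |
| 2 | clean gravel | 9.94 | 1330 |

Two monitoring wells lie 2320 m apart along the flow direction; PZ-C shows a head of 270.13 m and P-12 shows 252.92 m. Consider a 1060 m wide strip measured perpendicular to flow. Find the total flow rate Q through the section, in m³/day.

Flow is parallel to layering, so each bed carries its own Darcy discharge and the transmissivities add.
Σ(K_i·b_i) = 7.34e-06×7.15 + 1330×9.94 = 13220 m²/day.
Hydraulic gradient i = (270.13 − 252.92) / 2320 = 17.21 / 2320 = 0.007418.
Q = Σ(K_i·b_i) · W · i = 13220 × 1060 × 0.007418 = 1.040e+05 m³/day.

104000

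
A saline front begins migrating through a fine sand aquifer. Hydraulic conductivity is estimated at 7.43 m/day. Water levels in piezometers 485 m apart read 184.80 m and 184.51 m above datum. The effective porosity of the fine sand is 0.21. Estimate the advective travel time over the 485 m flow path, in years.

Hydraulic gradient i = (184.80 − 184.51) / 485 = 0.29 / 485 = 0.0005979.
Darcy flux q = K · i = 7.430 × 0.0005979 = 0.004443 m/day.
Seepage velocity v = q / n_e = 0.004443 / 0.21 = 0.02116 m/day.
Travel time t = L / v = 485 / 0.02116 = 22925 days = 62.77 years.

62.8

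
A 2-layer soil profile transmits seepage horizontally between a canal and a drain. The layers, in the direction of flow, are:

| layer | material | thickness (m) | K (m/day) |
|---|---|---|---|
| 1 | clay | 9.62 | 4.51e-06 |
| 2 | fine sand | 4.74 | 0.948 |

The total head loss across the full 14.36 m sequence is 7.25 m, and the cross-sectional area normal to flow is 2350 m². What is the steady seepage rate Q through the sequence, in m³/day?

0.00799

Flow is perpendicular to layering, so the layers act in series and the equivalent K is the thickness-weighted harmonic mean.
Total thickness L = 9.62 + 4.74 = 14.36 m.
Σ(b_i/K_i) = 9.62/4.51e-06 + 4.74/0.948 = 2.133e+06 d.
K_eq = L / Σ(b_i/K_i) = 14.36 / 2.133e+06 = 6.732e-06 m/day.
Q = K_eq · A · (Δh/L) = 6.732e-06 × 2350 × (7.25/14.36) = 0.007987 m³/day.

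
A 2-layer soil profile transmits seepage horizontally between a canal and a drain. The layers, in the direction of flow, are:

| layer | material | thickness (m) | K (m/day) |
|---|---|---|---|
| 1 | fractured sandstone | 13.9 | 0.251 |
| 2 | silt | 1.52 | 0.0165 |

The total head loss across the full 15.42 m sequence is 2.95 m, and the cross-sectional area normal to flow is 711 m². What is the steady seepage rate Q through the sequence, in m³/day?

Flow is perpendicular to layering, so the layers act in series and the equivalent K is the thickness-weighted harmonic mean.
Total thickness L = 13.9 + 1.52 = 15.42 m.
Σ(b_i/K_i) = 13.9/0.251 + 1.52/0.0165 = 147.5 d.
K_eq = L / Σ(b_i/K_i) = 15.42 / 147.5 = 0.1045 m/day.
Q = K_eq · A · (Δh/L) = 0.1045 × 711 × (2.95/15.42) = 14.22 m³/day.

14.2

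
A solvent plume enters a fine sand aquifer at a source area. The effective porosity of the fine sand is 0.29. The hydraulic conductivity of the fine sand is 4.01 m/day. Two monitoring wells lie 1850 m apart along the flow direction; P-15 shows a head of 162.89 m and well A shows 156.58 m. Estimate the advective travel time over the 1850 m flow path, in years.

107

Hydraulic gradient i = (162.89 − 156.58) / 1850 = 6.31 / 1850 = 0.003411.
Darcy flux q = K · i = 4.010 × 0.003411 = 0.01368 m/day.
Seepage velocity v = q / n_e = 0.01368 / 0.29 = 0.04716 m/day.
Travel time t = L / v = 1850 / 0.04716 = 39225 days = 107.4 years.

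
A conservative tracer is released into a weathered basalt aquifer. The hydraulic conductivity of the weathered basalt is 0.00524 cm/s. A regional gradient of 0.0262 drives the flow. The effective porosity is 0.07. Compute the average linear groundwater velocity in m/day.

Convert K: 0.00524 cm/s × 864 = 4.527 m/day.
Hydraulic gradient i = 0.0262.
Darcy flux q = K · i = 4.527 × 0.02620 = 0.1186 m/day.
Seepage velocity v = q / n_e = 0.1186 / 0.07 = 1.695 m/day.

1.69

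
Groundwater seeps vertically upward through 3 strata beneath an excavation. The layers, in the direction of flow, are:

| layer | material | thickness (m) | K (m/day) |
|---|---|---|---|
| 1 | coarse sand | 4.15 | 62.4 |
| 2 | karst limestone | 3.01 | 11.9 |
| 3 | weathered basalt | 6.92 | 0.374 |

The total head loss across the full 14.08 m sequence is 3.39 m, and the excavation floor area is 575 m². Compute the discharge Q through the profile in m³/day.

Flow is perpendicular to layering, so the layers act in series and the equivalent K is the thickness-weighted harmonic mean.
Total thickness L = 4.15 + 3.01 + 6.92 = 14.08 m.
Σ(b_i/K_i) = 4.15/62.4 + 3.01/11.9 + 6.92/0.374 = 18.82 d.
K_eq = L / Σ(b_i/K_i) = 14.08 / 18.82 = 0.7481 m/day.
Q = K_eq · A · (Δh/L) = 0.7481 × 575 × (3.39/14.08) = 103.6 m³/day.

104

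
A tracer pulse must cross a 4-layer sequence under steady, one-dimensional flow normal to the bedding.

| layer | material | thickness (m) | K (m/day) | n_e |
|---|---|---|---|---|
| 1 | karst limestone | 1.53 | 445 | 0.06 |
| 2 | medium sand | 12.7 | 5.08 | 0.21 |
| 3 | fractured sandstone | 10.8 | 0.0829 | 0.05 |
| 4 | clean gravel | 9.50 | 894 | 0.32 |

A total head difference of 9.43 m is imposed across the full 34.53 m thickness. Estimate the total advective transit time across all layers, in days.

89.3

With flow normal to the layers, continuity requires the same specific discharge q through every layer.
Σ(b_i/K_i) = 1.53/445 + 12.7/5.08 + 10.8/0.0829 + 9.50/894 = 132.8 d.
q = Δh / Σ(b_i/K_i) = 9.43 / 132.8 = 0.07101 m/day.
In each layer the seepage velocity is v_i = q/n_i, so the layer transit time is t_i = b_i·n_i / q:
  layer 1 (karst limestone): t_1 = 1.53 × 0.06 / 0.07101 = 1.293 d
  layer 2 (medium sand): t_2 = 12.7 × 0.21 / 0.07101 = 37.56 d
  layer 3 (fractured sandstone): t_3 = 10.8 × 0.05 / 0.07101 = 7.604 d
  layer 4 (clean gravel): t_4 = 9.50 × 0.32 / 0.07101 = 42.81 d
Total t = Σ t_i = 89.26 days.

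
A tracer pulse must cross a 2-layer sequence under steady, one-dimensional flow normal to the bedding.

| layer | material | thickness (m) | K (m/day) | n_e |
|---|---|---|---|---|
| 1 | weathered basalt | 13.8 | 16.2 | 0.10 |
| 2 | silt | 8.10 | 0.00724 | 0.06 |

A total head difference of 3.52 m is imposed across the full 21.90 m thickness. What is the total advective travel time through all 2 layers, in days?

594

With flow normal to the layers, continuity requires the same specific discharge q through every layer.
Σ(b_i/K_i) = 13.8/16.2 + 8.10/0.00724 = 1120 d.
q = Δh / Σ(b_i/K_i) = 3.52 / 1120 = 0.003144 m/day.
In each layer the seepage velocity is v_i = q/n_i, so the layer transit time is t_i = b_i·n_i / q:
  layer 1 (weathered basalt): t_1 = 13.8 × 0.10 / 0.003144 = 438.9 d
  layer 2 (silt): t_2 = 8.10 × 0.06 / 0.003144 = 154.6 d
Total t = Σ t_i = 593.5 days.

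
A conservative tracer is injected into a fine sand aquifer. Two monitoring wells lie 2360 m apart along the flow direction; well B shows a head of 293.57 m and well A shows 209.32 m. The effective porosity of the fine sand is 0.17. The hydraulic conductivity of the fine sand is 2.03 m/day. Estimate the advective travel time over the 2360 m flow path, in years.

15.2

Hydraulic gradient i = (293.57 − 209.32) / 2360 = 84.25 / 2360 = 0.03570.
Darcy flux q = K · i = 2.030 × 0.03570 = 0.07247 m/day.
Seepage velocity v = q / n_e = 0.07247 / 0.17 = 0.4263 m/day.
Travel time t = L / v = 2360 / 0.4263 = 5536 days = 15.16 years.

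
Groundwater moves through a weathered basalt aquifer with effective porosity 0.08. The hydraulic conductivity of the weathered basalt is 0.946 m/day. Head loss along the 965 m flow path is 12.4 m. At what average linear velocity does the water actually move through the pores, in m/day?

0.152

Hydraulic gradient i = Δh / L = 12.4 / 965 = 0.01285.
Darcy flux q = K · i = 0.9460 × 0.01285 = 0.01216 m/day.
Seepage velocity v = q / n_e = 0.01216 / 0.08 = 0.1519 m/day.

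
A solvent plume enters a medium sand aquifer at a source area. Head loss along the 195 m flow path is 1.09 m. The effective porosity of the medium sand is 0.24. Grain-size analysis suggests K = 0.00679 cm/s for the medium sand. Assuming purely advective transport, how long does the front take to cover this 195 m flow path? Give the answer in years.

3.91

Convert K: 0.00679 cm/s × 864 = 5.867 m/day.
Hydraulic gradient i = Δh / L = 1.09 / 195 = 0.005590.
Darcy flux q = K · i = 5.867 × 0.005590 = 0.03279 m/day.
Seepage velocity v = q / n_e = 0.03279 / 0.24 = 0.1366 m/day.
Travel time t = L / v = 195 / 0.1366 = 1427 days = 3.907 years.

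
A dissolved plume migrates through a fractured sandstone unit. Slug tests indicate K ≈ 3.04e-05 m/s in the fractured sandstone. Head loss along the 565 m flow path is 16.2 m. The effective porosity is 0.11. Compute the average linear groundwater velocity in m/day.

0.685

Convert K: 3.04e-05 m/s × 86400 = 2.627 m/day.
Hydraulic gradient i = Δh / L = 16.2 / 565 = 0.02867.
Darcy flux q = K · i = 2.627 × 0.02867 = 0.07531 m/day.
Seepage velocity v = q / n_e = 0.07531 / 0.11 = 0.6846 m/day.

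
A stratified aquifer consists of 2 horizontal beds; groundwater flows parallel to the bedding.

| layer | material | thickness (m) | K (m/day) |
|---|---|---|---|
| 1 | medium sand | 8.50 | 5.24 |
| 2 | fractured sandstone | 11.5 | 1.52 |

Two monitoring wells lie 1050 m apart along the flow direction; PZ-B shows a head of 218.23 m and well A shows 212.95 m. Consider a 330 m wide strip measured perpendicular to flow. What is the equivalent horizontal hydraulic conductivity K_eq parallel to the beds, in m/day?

3.10

Flow is parallel to layering, so each bed carries its own Darcy discharge and the transmissivities add.
Σ(K_i·b_i) = 5.24×8.50 + 1.52×11.5 = 62.02 m²/day.
Total thickness b = 20.00 m, so K_eq = Σ(K_i·b_i)/b = 3.101 m/day.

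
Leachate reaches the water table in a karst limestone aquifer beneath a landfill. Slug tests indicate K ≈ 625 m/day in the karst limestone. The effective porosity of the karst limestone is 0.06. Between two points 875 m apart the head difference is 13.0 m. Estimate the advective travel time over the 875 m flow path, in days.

5.65

Hydraulic gradient i = Δh / L = 13.0 / 875 = 0.01486.
Darcy flux q = K · i = 625.0 × 0.01486 = 9.286 m/day.
Seepage velocity v = q / n_e = 9.286 / 0.06 = 154.8 m/day.
Travel time t = L / v = 875 / 154.8 = 5.654 days.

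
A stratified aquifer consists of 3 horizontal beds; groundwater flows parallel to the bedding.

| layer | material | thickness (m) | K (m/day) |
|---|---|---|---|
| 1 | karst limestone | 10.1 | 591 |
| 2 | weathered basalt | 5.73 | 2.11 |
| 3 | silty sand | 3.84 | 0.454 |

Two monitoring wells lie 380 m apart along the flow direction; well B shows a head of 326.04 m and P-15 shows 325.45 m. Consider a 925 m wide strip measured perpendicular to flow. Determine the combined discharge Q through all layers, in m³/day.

8590

Flow is parallel to layering, so each bed carries its own Darcy discharge and the transmissivities add.
Σ(K_i·b_i) = 591×10.1 + 2.11×5.73 + 0.454×3.84 = 5983 m²/day.
Hydraulic gradient i = (326.04 − 325.45) / 380 = 0.59 / 380 = 0.001553.
Q = Σ(K_i·b_i) · W · i = 5983 × 925 × 0.001553 = 8593 m³/day.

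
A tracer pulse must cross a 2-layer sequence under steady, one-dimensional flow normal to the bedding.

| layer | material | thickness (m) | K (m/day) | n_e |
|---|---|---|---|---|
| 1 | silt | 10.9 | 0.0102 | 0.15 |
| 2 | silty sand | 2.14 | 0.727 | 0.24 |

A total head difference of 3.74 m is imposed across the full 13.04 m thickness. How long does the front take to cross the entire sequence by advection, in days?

With flow normal to the layers, continuity requires the same specific discharge q through every layer.
Σ(b_i/K_i) = 10.9/0.0102 + 2.14/0.727 = 1072 d.
q = Δh / Σ(b_i/K_i) = 3.74 / 1072 = 0.003490 m/day.
In each layer the seepage velocity is v_i = q/n_i, so the layer transit time is t_i = b_i·n_i / q:
  layer 1 (silt): t_1 = 10.9 × 0.15 / 0.003490 = 468.5 d
  layer 2 (silty sand): t_2 = 2.14 × 0.24 / 0.003490 = 147.2 d
Total t = Σ t_i = 615.6 days.

616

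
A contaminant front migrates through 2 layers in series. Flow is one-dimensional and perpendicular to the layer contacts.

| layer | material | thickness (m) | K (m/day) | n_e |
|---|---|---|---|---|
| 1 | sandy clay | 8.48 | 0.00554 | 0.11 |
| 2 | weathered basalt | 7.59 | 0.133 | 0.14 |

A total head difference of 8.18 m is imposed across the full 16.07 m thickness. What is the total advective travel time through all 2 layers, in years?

With flow normal to the layers, continuity requires the same specific discharge q through every layer.
Σ(b_i/K_i) = 8.48/0.00554 + 7.59/0.133 = 1588 d.
q = Δh / Σ(b_i/K_i) = 8.18 / 1588 = 0.005152 m/day.
In each layer the seepage velocity is v_i = q/n_i, so the layer transit time is t_i = b_i·n_i / q:
  layer 1 (sandy clay): t_1 = 8.48 × 0.11 / 0.005152 = 181.1 d
  layer 2 (weathered basalt): t_2 = 7.59 × 0.14 / 0.005152 = 206.3 d
Total t = Σ t_i = 387.3 days = 1.060 years.

1.06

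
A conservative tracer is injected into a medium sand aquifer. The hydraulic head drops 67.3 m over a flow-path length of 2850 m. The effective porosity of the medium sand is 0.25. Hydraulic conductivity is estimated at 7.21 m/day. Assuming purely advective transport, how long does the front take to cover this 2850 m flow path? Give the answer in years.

Hydraulic gradient i = Δh / L = 67.3 / 2850 = 0.02361.
Darcy flux q = K · i = 7.210 × 0.02361 = 0.1703 m/day.
Seepage velocity v = q / n_e = 0.1703 / 0.25 = 0.6810 m/day.
Travel time t = L / v = 2850 / 0.6810 = 4185 days = 11.46 years.

11.5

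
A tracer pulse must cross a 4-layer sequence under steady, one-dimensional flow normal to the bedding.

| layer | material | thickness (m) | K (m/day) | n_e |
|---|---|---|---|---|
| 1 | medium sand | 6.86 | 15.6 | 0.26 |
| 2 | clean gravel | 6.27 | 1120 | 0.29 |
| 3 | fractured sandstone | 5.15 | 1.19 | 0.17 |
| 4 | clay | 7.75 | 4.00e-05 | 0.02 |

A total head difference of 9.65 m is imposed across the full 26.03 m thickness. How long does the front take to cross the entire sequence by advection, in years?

With flow normal to the layers, continuity requires the same specific discharge q through every layer.
Σ(b_i/K_i) = 6.86/15.6 + 6.27/1120 + 5.15/1.19 + 7.75/4.00e-05 = 1.938e+05 d.
q = Δh / Σ(b_i/K_i) = 9.65 / 1.938e+05 = 4.981e-05 m/day.
In each layer the seepage velocity is v_i = q/n_i, so the layer transit time is t_i = b_i·n_i / q:
  layer 1 (medium sand): t_1 = 6.86 × 0.26 / 4.981e-05 = 35812 d
  layer 2 (clean gravel): t_2 = 6.27 × 0.29 / 4.981e-05 = 36508 d
  layer 3 (fractured sandstone): t_3 = 5.15 × 0.17 / 4.981e-05 = 17578 d
  layer 4 (clay): t_4 = 7.75 × 0.02 / 4.981e-05 = 3112 d
Total t = Σ t_i = 93010 days = 254.6 years.

255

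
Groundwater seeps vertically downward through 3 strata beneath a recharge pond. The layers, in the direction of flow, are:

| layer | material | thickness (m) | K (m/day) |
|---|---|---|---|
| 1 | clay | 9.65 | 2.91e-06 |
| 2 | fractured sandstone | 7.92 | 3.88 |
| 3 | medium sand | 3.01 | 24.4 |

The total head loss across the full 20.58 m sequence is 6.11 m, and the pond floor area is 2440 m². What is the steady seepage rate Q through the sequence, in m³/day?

Flow is perpendicular to layering, so the layers act in series and the equivalent K is the thickness-weighted harmonic mean.
Total thickness L = 9.65 + 7.92 + 3.01 = 20.58 m.
Σ(b_i/K_i) = 9.65/2.91e-06 + 7.92/3.88 + 3.01/24.4 = 3.316e+06 d.
K_eq = L / Σ(b_i/K_i) = 20.58 / 3.316e+06 = 6.206e-06 m/day.
Q = K_eq · A · (Δh/L) = 6.206e-06 × 2440 × (6.11/20.58) = 0.004496 m³/day.

0.00450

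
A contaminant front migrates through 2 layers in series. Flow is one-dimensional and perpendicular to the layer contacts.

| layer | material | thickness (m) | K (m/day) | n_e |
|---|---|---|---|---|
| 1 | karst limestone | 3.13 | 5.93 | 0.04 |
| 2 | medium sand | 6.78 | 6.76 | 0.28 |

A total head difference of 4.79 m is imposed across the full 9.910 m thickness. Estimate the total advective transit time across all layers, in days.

0.647

With flow normal to the layers, continuity requires the same specific discharge q through every layer.
Σ(b_i/K_i) = 3.13/5.93 + 6.78/6.76 = 1.531 d.
q = Δh / Σ(b_i/K_i) = 4.79 / 1.531 = 3.129 m/day.
In each layer the seepage velocity is v_i = q/n_i, so the layer transit time is t_i = b_i·n_i / q:
  layer 1 (karst limestone): t_1 = 3.13 × 0.04 / 3.129 = 0.04001 d
  layer 2 (medium sand): t_2 = 6.78 × 0.28 / 3.129 = 0.6067 d
Total t = Σ t_i = 0.6467 days.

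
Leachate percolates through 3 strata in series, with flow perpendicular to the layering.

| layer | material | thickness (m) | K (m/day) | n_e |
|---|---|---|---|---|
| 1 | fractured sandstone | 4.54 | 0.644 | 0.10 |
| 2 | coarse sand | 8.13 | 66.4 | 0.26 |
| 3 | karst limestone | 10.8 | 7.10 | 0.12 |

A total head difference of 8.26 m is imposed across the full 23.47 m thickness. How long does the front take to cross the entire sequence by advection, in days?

4.07

With flow normal to the layers, continuity requires the same specific discharge q through every layer.
Σ(b_i/K_i) = 4.54/0.644 + 8.13/66.4 + 10.8/7.10 = 8.693 d.
q = Δh / Σ(b_i/K_i) = 8.26 / 8.693 = 0.9502 m/day.
In each layer the seepage velocity is v_i = q/n_i, so the layer transit time is t_i = b_i·n_i / q:
  layer 1 (fractured sandstone): t_1 = 4.54 × 0.10 / 0.9502 = 0.4778 d
  layer 2 (coarse sand): t_2 = 8.13 × 0.26 / 0.9502 = 2.225 d
  layer 3 (karst limestone): t_3 = 10.8 × 0.12 / 0.9502 = 1.364 d
Total t = Σ t_i = 4.066 days.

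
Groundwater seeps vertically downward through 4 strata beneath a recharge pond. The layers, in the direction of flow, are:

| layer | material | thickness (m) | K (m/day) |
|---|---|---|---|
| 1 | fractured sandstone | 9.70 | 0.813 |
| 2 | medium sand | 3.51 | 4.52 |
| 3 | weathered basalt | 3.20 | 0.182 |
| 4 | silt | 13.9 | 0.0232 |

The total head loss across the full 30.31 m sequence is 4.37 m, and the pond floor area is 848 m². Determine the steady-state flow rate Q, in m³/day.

5.89

Flow is perpendicular to layering, so the layers act in series and the equivalent K is the thickness-weighted harmonic mean.
Total thickness L = 9.70 + 3.51 + 3.20 + 13.9 = 30.31 m.
Σ(b_i/K_i) = 9.70/0.813 + 3.51/4.52 + 3.20/0.182 + 13.9/0.0232 = 629.4 d.
K_eq = L / Σ(b_i/K_i) = 30.31 / 629.4 = 0.04815 m/day.
Q = K_eq · A · (Δh/L) = 0.04815 × 848 × (4.37/30.31) = 5.888 m³/day.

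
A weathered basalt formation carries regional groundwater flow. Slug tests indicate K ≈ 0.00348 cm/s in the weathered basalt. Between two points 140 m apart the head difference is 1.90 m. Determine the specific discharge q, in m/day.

0.0408

Convert K: 0.00348 cm/s × 864 = 3.007 m/day.
Hydraulic gradient i = Δh / L = 1.90 / 140 = 0.01357.
Specific discharge q = K · i = 3.007 × 0.01357 = 0.04081 m/day.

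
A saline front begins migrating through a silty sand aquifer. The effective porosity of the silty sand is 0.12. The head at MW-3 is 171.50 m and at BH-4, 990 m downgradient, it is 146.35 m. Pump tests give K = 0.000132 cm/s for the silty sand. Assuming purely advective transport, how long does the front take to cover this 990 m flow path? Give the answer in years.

Convert K: 0.000132 cm/s × 864 = 0.1140 m/day.
Hydraulic gradient i = (171.50 − 146.35) / 990 = 25.15 / 990 = 0.02540.
Darcy flux q = K · i = 0.1140 × 0.02540 = 0.002897 m/day.
Seepage velocity v = q / n_e = 0.002897 / 0.12 = 0.02414 m/day.
Travel time t = L / v = 990 / 0.02414 = 41004 days = 112.3 years.

112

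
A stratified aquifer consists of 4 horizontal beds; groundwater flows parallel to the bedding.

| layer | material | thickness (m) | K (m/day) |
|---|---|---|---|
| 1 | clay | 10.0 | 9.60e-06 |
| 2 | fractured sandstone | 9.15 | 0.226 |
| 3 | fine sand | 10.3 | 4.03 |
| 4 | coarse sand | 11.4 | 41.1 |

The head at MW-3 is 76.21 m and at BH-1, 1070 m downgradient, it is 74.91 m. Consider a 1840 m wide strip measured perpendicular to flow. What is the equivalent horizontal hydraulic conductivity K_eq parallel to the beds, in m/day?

12.5

Flow is parallel to layering, so each bed carries its own Darcy discharge and the transmissivities add.
Σ(K_i·b_i) = 9.60e-06×10.0 + 0.226×9.15 + 4.03×10.3 + 41.1×11.4 = 512.1 m²/day.
Total thickness b = 40.85 m, so K_eq = Σ(K_i·b_i)/b = 12.54 m/day.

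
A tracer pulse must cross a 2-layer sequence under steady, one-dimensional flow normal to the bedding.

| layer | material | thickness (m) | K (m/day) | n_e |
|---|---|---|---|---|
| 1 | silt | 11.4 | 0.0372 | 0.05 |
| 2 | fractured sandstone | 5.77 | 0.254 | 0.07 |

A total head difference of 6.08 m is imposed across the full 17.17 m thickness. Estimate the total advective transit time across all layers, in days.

52.7

With flow normal to the layers, continuity requires the same specific discharge q through every layer.
Σ(b_i/K_i) = 11.4/0.0372 + 5.77/0.254 = 329.2 d.
q = Δh / Σ(b_i/K_i) = 6.08 / 329.2 = 0.01847 m/day.
In each layer the seepage velocity is v_i = q/n_i, so the layer transit time is t_i = b_i·n_i / q:
  layer 1 (silt): t_1 = 11.4 × 0.05 / 0.01847 = 30.86 d
  layer 2 (fractured sandstone): t_2 = 5.77 × 0.07 / 0.01847 = 21.87 d
Total t = Σ t_i = 52.73 days.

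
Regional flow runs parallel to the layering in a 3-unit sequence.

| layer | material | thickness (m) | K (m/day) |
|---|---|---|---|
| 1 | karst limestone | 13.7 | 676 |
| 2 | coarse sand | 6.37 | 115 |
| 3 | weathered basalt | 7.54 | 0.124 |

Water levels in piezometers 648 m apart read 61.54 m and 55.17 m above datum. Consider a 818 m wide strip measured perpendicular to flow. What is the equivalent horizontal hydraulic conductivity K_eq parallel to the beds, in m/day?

362

Flow is parallel to layering, so each bed carries its own Darcy discharge and the transmissivities add.
Σ(K_i·b_i) = 676×13.7 + 115×6.37 + 0.124×7.54 = 9995 m²/day.
Total thickness b = 27.61 m, so K_eq = Σ(K_i·b_i)/b = 362.0 m/day.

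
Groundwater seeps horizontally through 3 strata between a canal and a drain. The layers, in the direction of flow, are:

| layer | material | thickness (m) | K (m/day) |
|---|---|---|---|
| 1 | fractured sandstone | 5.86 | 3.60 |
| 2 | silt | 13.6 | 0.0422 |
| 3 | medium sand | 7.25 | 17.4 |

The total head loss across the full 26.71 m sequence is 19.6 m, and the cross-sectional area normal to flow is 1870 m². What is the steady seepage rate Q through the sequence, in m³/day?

113

Flow is perpendicular to layering, so the layers act in series and the equivalent K is the thickness-weighted harmonic mean.
Total thickness L = 5.86 + 13.6 + 7.25 = 26.71 m.
Σ(b_i/K_i) = 5.86/3.60 + 13.6/0.0422 + 7.25/17.4 = 324.3 d.
K_eq = L / Σ(b_i/K_i) = 26.71 / 324.3 = 0.08236 m/day.
Q = K_eq · A · (Δh/L) = 0.08236 × 1870 × (19.6/26.71) = 113.0 m³/day.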